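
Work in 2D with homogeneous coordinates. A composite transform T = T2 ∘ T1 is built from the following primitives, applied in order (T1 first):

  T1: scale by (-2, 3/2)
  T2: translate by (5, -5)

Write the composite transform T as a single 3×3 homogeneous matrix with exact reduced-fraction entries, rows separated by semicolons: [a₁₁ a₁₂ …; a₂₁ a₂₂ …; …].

T1 = [-2 0 0; 0 3/2 0; 0 0 1]
T2·T1 = [-2 0 5; 0 3/2 -5; 0 0 1]

T = [-2 0 5; 0 3/2 -5; 0 0 1]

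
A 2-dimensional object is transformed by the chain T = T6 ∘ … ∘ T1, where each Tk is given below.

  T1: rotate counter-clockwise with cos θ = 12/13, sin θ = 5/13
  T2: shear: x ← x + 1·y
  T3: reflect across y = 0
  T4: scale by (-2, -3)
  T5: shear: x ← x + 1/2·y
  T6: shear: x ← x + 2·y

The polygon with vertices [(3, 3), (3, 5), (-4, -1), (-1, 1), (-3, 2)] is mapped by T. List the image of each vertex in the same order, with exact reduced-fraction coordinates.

image vertices: (477/26, 153/13), (781/26, 225/13), (-90/13, -96/13), (145/26, 21/13), (283/26, 27/13)

T1 rotate counter-clockwise with cos θ = 12/13, sin θ = 5/13: (3, 3) → (21/13, 51/13); (3, 5) → (11/13, 75/13); (-4, -1) → (-43/13, -32/13); (-1, 1) → (-17/13, 7/13); (-3, 2) → (-46/13, 9/13)
T2 shear: x ← x + 1·y: (21/13, 51/13) → (72/13, 51/13); (11/13, 75/13) → (86/13, 75/13); (-43/13, -32/13) → (-75/13, -32/13); (-17/13, 7/13) → (-10/13, 7/13); (-46/13, 9/13) → (-37/13, 9/13)
T3 reflect across y = 0: (72/13, 51/13) → (72/13, -51/13); (86/13, 75/13) → (86/13, -75/13); (-75/13, -32/13) → (-75/13, 32/13); (-10/13, 7/13) → (-10/13, -7/13); (-37/13, 9/13) → (-37/13, -9/13)
T4 scale by (-2, -3): (72/13, -51/13) → (-144/13, 153/13); (86/13, -75/13) → (-172/13, 225/13); (-75/13, 32/13) → (150/13, -96/13); (-10/13, -7/13) → (20/13, 21/13); (-37/13, -9/13) → (74/13, 27/13)
T5 shear: x ← x + 1/2·y: (-144/13, 153/13) → (-135/26, 153/13); (-172/13, 225/13) → (-119/26, 225/13); (150/13, -96/13) → (102/13, -96/13); (20/13, 21/13) → (61/26, 21/13); (74/13, 27/13) → (175/26, 27/13)
T6 shear: x ← x + 2·y: (-135/26, 153/13) → (477/26, 153/13); (-119/26, 225/13) → (781/26, 225/13); (102/13, -96/13) → (-90/13, -96/13); (61/26, 21/13) → (145/26, 21/13); (175/26, 27/13) → (283/26, 27/13)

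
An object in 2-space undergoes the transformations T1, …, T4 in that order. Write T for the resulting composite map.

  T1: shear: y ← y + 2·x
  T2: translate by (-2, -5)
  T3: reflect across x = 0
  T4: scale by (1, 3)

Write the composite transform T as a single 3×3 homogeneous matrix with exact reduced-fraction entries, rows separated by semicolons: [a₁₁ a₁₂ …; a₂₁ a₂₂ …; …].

T1 = [1 0 0; 2 1 0; 0 0 1]
T2·T1 = [1 0 -2; 2 1 -5; 0 0 1]
T3·…·T1 = [-1 0 2; 2 1 -5; 0 0 1]
T4·…·T1 = [-1 0 2; 6 3 -15; 0 0 1]

T = [-1 0 2; 6 3 -15; 0 0 1]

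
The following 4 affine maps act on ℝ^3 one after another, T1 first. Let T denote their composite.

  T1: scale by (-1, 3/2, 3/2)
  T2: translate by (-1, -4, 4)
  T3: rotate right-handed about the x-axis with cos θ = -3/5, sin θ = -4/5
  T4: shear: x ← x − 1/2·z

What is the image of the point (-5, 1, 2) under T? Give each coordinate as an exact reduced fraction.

T1 scale by (-1, 3/2, 3/2): (-5, 1, 2) → (5, 3/2, 3)
T2 translate by (-1, -4, 4): (5, 3/2, 3) → (4, -5/2, 7)
T3 rotate right-handed about the x-axis with cos θ = -3/5, sin θ = -4/5: (4, -5/2, 7) → (4, 71/10, -11/5)
T4 shear: x ← x − 1/2·z: (4, 71/10, -11/5) → (51/10, 71/10, -11/5)

T(p) = (51/10, 71/10, -11/5)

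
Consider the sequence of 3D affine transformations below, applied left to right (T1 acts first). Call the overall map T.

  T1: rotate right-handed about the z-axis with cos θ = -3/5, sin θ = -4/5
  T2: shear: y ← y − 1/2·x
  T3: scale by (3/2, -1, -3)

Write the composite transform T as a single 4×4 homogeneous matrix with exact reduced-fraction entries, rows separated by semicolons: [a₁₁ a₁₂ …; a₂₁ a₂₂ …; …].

T = [-9/10 6/5 0 0; 1/2 1 0 0; 0 0 -3 0; 0 0 0 1]

T1 = [-3/5 4/5 0 0; -4/5 -3/5 0 0; 0 0 1 0; 0 0 0 1]
T2·T1 = [-3/5 4/5 0 0; -1/2 -1 0 0; 0 0 1 0; 0 0 0 1]
T3·…·T1 = [-9/10 6/5 0 0; 1/2 1 0 0; 0 0 -3 0; 0 0 0 1]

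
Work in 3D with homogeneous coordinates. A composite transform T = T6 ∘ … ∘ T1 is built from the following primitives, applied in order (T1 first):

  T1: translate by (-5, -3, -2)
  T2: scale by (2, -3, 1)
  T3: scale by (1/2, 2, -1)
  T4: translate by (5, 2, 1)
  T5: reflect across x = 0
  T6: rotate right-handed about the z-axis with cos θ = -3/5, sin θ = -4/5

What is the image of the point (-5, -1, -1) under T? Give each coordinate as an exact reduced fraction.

T1 translate by (-5, -3, -2): (-5, -1, -1) → (-10, -4, -3)
T2 scale by (2, -3, 1): (-10, -4, -3) → (-20, 12, -3)
T3 scale by (1/2, 2, -1): (-20, 12, -3) → (-10, 24, 3)
T4 translate by (5, 2, 1): (-10, 24, 3) → (-5, 26, 4)
T5 reflect across x = 0: (-5, 26, 4) → (5, 26, 4)
T6 rotate right-handed about the z-axis with cos θ = -3/5, sin θ = -4/5: (5, 26, 4) → (89/5, -98/5, 4)

T(p) = (89/5, -98/5, 4)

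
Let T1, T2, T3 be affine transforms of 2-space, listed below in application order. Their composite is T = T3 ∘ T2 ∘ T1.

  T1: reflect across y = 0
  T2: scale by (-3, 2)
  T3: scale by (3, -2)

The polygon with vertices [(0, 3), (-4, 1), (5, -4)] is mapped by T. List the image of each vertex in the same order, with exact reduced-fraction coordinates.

image vertices: (0, 12), (36, 4), (-45, -16)

T1 reflect across y = 0: (0, 3) → (0, -3); (-4, 1) → (-4, -1); (5, -4) → (5, 4)
T2 scale by (-3, 2): (0, -3) → (0, -6); (-4, -1) → (12, -2); (5, 4) → (-15, 8)
T3 scale by (3, -2): (0, -6) → (0, 12); (12, -2) → (36, 4); (-15, 8) → (-45, -16)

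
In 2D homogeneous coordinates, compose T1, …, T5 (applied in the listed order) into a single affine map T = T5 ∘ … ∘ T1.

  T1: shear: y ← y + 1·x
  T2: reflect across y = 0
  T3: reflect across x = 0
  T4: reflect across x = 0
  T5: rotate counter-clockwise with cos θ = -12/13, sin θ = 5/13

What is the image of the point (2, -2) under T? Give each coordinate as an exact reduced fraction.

T(p) = (-24/13, 10/13)

T1 shear: y ← y + 1·x: (2, -2) → (2, 0)
T2 reflect across y = 0: (2, 0) → (2, 0)
T3 reflect across x = 0: (2, 0) → (-2, 0)
T4 reflect across x = 0: (-2, 0) → (2, 0)
T5 rotate counter-clockwise with cos θ = -12/13, sin θ = 5/13: (2, 0) → (-24/13, 10/13)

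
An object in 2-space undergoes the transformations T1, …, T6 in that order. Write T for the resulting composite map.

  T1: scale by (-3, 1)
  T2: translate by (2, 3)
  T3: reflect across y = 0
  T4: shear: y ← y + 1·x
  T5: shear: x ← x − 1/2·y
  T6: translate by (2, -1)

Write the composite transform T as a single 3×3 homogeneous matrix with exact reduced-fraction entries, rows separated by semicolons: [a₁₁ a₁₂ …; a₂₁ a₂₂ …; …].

T = [-3/2 1/2 9/2; -3 -1 -2; 0 0 1]

T1 = [-3 0 0; 0 1 0; 0 0 1]
T2·T1 = [-3 0 2; 0 1 3; 0 0 1]
T3·…·T1 = [-3 0 2; 0 -1 -3; 0 0 1]
T4·…·T1 = [-3 0 2; -3 -1 -1; 0 0 1]
T5·…·T1 = [-3/2 1/2 5/2; -3 -1 -1; 0 0 1]
T6·…·T1 = [-3/2 1/2 9/2; -3 -1 -2; 0 0 1]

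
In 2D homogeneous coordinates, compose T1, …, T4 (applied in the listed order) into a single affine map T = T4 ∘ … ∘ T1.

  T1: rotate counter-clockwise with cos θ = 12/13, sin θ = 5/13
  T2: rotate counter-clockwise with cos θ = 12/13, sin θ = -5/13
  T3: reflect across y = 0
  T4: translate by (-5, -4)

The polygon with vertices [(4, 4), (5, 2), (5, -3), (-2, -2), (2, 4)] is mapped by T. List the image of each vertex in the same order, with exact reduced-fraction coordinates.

image vertices: (-1, -8), (0, -6), (0, -1), (-7, -2), (-3, -8)

T1 rotate counter-clockwise with cos θ = 12/13, sin θ = 5/13: (4, 4) → (28/13, 68/13); (5, 2) → (50/13, 49/13); (5, -3) → (75/13, -11/13); (-2, -2) → (-14/13, -34/13); (2, 4) → (4/13, 58/13)
T2 rotate counter-clockwise with cos θ = 12/13, sin θ = -5/13: (28/13, 68/13) → (4, 4); (50/13, 49/13) → (5, 2); (75/13, -11/13) → (5, -3); (-14/13, -34/13) → (-2, -2); (4/13, 58/13) → (2, 4)
T3 reflect across y = 0: (4, 4) → (4, -4); (5, 2) → (5, -2); (5, -3) → (5, 3); (-2, -2) → (-2, 2); (2, 4) → (2, -4)
T4 translate by (-5, -4): (4, -4) → (-1, -8); (5, -2) → (0, -6); (5, 3) → (0, -1); (-2, 2) → (-7, -2); (2, -4) → (-3, -8)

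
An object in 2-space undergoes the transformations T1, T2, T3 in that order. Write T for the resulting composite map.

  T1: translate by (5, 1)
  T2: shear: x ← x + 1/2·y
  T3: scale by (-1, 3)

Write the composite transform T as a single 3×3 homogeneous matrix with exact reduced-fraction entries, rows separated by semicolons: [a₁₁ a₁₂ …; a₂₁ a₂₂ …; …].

T1 = [1 0 5; 0 1 1; 0 0 1]
T2·T1 = [1 1/2 11/2; 0 1 1; 0 0 1]
T3·…·T1 = [-1 -1/2 -11/2; 0 3 3; 0 0 1]

T = [-1 -1/2 -11/2; 0 3 3; 0 0 1]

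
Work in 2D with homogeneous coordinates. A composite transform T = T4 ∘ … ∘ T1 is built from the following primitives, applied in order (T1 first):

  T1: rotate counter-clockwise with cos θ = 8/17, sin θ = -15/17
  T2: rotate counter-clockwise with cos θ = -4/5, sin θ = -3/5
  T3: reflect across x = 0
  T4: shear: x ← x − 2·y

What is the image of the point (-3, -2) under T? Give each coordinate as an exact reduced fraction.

T(p) = (-79/17, 46/85)

T1 rotate counter-clockwise with cos θ = 8/17, sin θ = -15/17: (-3, -2) → (-54/17, 29/17)
T2 rotate counter-clockwise with cos θ = -4/5, sin θ = -3/5: (-54/17, 29/17) → (303/85, 46/85)
T3 reflect across x = 0: (303/85, 46/85) → (-303/85, 46/85)
T4 shear: x ← x − 2·y: (-303/85, 46/85) → (-79/17, 46/85)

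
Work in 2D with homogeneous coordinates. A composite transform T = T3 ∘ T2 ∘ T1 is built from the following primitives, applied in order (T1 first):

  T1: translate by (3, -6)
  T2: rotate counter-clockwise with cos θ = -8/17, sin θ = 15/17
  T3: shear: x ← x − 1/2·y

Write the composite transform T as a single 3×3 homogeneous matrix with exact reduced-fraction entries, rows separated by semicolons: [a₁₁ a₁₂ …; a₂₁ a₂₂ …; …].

T = [-31/34 -11/17 39/34; 15/17 -8/17 93/17; 0 0 1]

T1 = [1 0 3; 0 1 -6; 0 0 1]
T2·T1 = [-8/17 -15/17 66/17; 15/17 -8/17 93/17; 0 0 1]
T3·…·T1 = [-31/34 -11/17 39/34; 15/17 -8/17 93/17; 0 0 1]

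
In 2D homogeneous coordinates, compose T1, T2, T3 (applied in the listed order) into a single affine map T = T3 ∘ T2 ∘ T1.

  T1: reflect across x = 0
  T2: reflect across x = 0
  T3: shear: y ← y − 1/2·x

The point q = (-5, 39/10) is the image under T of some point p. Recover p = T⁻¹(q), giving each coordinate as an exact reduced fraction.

p = (-5, 7/5)

T1 = [-1 0 0; 0 1 0; 0 0 1]
T2·T1 = [1 0 0; 0 1 0; 0 0 1]
T3·…·T1 = [1 0 0; -1/2 1 0; 0 0 1]
det M = 1; M⁻¹ = [1 0 0; 1/2 1 0; 0 0 1]
M⁻¹ · (-5, 39/10)ᵀ = (-5, 7/5)ᵀ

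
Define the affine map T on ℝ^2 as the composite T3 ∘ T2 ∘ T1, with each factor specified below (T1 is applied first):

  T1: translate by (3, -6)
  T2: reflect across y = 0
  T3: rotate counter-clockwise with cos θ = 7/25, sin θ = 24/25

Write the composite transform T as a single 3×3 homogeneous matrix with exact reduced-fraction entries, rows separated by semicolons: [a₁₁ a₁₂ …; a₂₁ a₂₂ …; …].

T = [7/25 24/25 -123/25; 24/25 -7/25 114/25; 0 0 1]

T1 = [1 0 3; 0 1 -6; 0 0 1]
T2·T1 = [1 0 3; 0 -1 6; 0 0 1]
T3·…·T1 = [7/25 24/25 -123/25; 24/25 -7/25 114/25; 0 0 1]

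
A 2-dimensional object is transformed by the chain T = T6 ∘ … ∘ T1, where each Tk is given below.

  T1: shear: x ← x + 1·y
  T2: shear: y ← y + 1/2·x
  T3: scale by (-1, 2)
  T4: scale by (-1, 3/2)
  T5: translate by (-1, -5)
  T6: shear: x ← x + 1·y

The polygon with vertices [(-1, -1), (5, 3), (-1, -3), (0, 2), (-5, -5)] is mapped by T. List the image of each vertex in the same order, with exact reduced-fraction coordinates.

T1 shear: x ← x + 1·y: (-1, -1) → (-2, -1); (5, 3) → (8, 3); (-1, -3) → (-4, -3); (0, 2) → (2, 2); (-5, -5) → (-10, -5)
T2 shear: y ← y + 1/2·x: (-2, -1) → (-2, -2); (8, 3) → (8, 7); (-4, -3) → (-4, -5); (2, 2) → (2, 3); (-10, -5) → (-10, -10)
T3 scale by (-1, 2): (-2, -2) → (2, -4); (8, 7) → (-8, 14); (-4, -5) → (4, -10); (2, 3) → (-2, 6); (-10, -10) → (10, -20)
T4 scale by (-1, 3/2): (2, -4) → (-2, -6); (-8, 14) → (8, 21); (4, -10) → (-4, -15); (-2, 6) → (2, 9); (10, -20) → (-10, -30)
T5 translate by (-1, -5): (-2, -6) → (-3, -11); (8, 21) → (7, 16); (-4, -15) → (-5, -20); (2, 9) → (1, 4); (-10, -30) → (-11, -35)
T6 shear: x ← x + 1·y: (-3, -11) → (-14, -11); (7, 16) → (23, 16); (-5, -20) → (-25, -20); (1, 4) → (5, 4); (-11, -35) → (-46, -35)

image vertices: (-14, -11), (23, 16), (-25, -20), (5, 4), (-46, -35)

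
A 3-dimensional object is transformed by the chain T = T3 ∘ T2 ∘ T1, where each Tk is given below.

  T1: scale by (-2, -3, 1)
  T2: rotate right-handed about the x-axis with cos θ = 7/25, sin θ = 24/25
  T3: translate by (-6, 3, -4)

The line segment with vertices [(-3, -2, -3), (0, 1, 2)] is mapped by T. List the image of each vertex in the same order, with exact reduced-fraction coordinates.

T1 scale by (-2, -3, 1): (-3, -2, -3) → (6, 6, -3); (0, 1, 2) → (0, -3, 2)
T2 rotate right-handed about the x-axis with cos θ = 7/25, sin θ = 24/25: (6, 6, -3) → (6, 114/25, 123/25); (0, -3, 2) → (0, -69/25, -58/25)
T3 translate by (-6, 3, -4): (6, 114/25, 123/25) → (0, 189/25, 23/25); (0, -69/25, -58/25) → (-6, 6/25, -158/25)

image vertices: (0, 189/25, 23/25), (-6, 6/25, -158/25)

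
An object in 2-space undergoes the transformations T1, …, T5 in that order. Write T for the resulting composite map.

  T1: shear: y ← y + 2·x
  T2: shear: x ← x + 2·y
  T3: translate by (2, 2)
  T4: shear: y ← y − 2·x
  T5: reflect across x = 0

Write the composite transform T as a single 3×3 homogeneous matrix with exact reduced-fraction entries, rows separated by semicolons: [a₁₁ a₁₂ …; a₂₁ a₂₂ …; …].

T = [-5 -2 -2; -8 -3 -2; 0 0 1]

T1 = [1 0 0; 2 1 0; 0 0 1]
T2·T1 = [5 2 0; 2 1 0; 0 0 1]
T3·…·T1 = [5 2 2; 2 1 2; 0 0 1]
T4·…·T1 = [5 2 2; -8 -3 -2; 0 0 1]
T5·…·T1 = [-5 -2 -2; -8 -3 -2; 0 0 1]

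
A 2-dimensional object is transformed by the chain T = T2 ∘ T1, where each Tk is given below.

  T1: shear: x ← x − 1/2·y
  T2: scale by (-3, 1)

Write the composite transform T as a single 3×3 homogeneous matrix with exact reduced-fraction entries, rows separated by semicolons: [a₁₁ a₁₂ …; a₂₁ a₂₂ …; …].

T1 = [1 -1/2 0; 0 1 0; 0 0 1]
T2·T1 = [-3 3/2 0; 0 1 0; 0 0 1]

T = [-3 3/2 0; 0 1 0; 0 0 1]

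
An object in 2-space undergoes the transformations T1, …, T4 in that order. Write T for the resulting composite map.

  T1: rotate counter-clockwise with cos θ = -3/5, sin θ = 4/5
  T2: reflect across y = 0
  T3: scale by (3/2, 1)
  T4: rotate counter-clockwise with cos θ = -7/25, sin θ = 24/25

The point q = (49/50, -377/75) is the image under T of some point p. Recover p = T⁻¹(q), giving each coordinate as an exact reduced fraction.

p = (5/3, 3)

T1 = [-3/5 -4/5 0; 4/5 -3/5 0; 0 0 1]
T2·T1 = [-3/5 -4/5 0; -4/5 3/5 0; 0 0 1]
T3·…·T1 = [-9/10 -6/5 0; -4/5 3/5 0; 0 0 1]
T4·…·T1 = [51/50 -6/25 0; -16/25 -33/25 0; 0 0 1]
det M = -3/2; M⁻¹ = [22/25 -4/25 0; -32/75 -17/25 0; 0 0 1]
M⁻¹ · (49/50, -377/75)ᵀ = (5/3, 3)ᵀ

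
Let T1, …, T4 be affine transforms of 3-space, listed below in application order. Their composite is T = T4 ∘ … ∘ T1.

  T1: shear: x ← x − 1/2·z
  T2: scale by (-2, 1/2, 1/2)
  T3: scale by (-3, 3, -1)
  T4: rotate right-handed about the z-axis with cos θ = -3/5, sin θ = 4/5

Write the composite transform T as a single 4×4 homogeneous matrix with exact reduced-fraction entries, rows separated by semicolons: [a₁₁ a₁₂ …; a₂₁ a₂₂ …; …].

T = [-18/5 -6/5 9/5 0; 24/5 -9/10 -12/5 0; 0 0 -1/2 0; 0 0 0 1]

T1 = [1 0 -1/2 0; 0 1 0 0; 0 0 1 0; 0 0 0 1]
T2·T1 = [-2 0 1 0; 0 1/2 0 0; 0 0 1/2 0; 0 0 0 1]
T3·…·T1 = [6 0 -3 0; 0 3/2 0 0; 0 0 -1/2 0; 0 0 0 1]
T4·…·T1 = [-18/5 -6/5 9/5 0; 24/5 -9/10 -12/5 0; 0 0 -1/2 0; 0 0 0 1]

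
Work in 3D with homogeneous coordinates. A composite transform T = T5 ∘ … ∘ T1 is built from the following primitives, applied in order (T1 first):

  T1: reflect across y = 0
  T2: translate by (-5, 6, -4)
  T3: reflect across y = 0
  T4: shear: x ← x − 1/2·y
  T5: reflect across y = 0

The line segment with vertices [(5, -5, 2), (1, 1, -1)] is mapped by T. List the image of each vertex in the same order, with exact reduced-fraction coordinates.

T1 reflect across y = 0: (5, -5, 2) → (5, 5, 2); (1, 1, -1) → (1, -1, -1)
T2 translate by (-5, 6, -4): (5, 5, 2) → (0, 11, -2); (1, -1, -1) → (-4, 5, -5)
T3 reflect across y = 0: (0, 11, -2) → (0, -11, -2); (-4, 5, -5) → (-4, -5, -5)
T4 shear: x ← x − 1/2·y: (0, -11, -2) → (11/2, -11, -2); (-4, -5, -5) → (-3/2, -5, -5)
T5 reflect across y = 0: (11/2, -11, -2) → (11/2, 11, -2); (-3/2, -5, -5) → (-3/2, 5, -5)

image vertices: (11/2, 11, -2), (-3/2, 5, -5)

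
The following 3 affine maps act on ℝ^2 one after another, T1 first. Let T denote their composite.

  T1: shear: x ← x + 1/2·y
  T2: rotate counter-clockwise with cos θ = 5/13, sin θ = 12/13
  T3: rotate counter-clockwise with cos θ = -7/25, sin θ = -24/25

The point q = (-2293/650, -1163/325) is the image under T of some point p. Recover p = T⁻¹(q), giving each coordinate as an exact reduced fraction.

T1 = [1 1/2 0; 0 1 0; 0 0 1]
T2·T1 = [5/13 -19/26 0; 12/13 11/13 0; 0 0 1]
T3·…·T1 = [253/325 661/650 0; -204/325 151/325 0; 0 0 1]
det M = 1; M⁻¹ = [151/325 -661/650 0; 204/325 253/325 0; 0 0 1]
M⁻¹ · (-2293/650, -1163/325)ᵀ = (2, -5)ᵀ

p = (2, -5)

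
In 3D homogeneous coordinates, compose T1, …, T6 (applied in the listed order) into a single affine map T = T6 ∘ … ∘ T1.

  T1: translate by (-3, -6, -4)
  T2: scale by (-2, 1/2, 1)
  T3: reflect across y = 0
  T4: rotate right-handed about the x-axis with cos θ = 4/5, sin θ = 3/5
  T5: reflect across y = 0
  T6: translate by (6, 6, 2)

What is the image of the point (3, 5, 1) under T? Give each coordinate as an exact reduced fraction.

T(p) = (6, 19/5, -1/10)

T1 translate by (-3, -6, -4): (3, 5, 1) → (0, -1, -3)
T2 scale by (-2, 1/2, 1): (0, -1, -3) → (0, -1/2, -3)
T3 reflect across y = 0: (0, -1/2, -3) → (0, 1/2, -3)
T4 rotate right-handed about the x-axis with cos θ = 4/5, sin θ = 3/5: (0, 1/2, -3) → (0, 11/5, -21/10)
T5 reflect across y = 0: (0, 11/5, -21/10) → (0, -11/5, -21/10)
T6 translate by (6, 6, 2): (0, -11/5, -21/10) → (6, 19/5, -1/10)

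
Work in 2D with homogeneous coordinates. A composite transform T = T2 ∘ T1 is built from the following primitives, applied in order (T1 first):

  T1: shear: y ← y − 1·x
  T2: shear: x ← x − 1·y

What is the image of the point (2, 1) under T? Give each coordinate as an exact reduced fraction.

T1 shear: y ← y − 1·x: (2, 1) → (2, -1)
T2 shear: x ← x − 1·y: (2, -1) → (3, -1)

T(p) = (3, -1)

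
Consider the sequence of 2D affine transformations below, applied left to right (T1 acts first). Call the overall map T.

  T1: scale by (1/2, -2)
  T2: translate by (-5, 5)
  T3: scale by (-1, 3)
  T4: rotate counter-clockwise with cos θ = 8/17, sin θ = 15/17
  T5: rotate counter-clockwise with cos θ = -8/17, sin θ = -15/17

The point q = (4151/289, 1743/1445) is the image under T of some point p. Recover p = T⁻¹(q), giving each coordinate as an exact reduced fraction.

p = (-4, 2/5)

T1 = [1/2 0 0; 0 -2 0; 0 0 1]
T2·T1 = [1/2 0 -5; 0 -2 5; 0 0 1]
T3·…·T1 = [-1/2 0 5; 0 -6 15; 0 0 1]
T4·…·T1 = [-4/17 90/17 -185/17; -15/34 -48/17 195/17; 0 0 1]
T5·…·T1 = [-161/578 -1440/289 4405/289; 120/289 -966/289 1215/289; 0 0 1]
det M = 3; M⁻¹ = [-322/289 480/289 10; -40/289 -161/1734 5/2; 0 0 1]
M⁻¹ · (4151/289, 1743/1445)ᵀ = (-4, 2/5)ᵀ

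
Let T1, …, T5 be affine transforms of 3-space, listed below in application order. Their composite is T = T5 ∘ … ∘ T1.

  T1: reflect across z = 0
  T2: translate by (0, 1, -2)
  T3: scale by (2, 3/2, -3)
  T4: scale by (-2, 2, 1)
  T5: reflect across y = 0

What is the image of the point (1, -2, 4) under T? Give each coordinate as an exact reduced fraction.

T(p) = (-4, 3, 18)

T1 reflect across z = 0: (1, -2, 4) → (1, -2, -4)
T2 translate by (0, 1, -2): (1, -2, -4) → (1, -1, -6)
T3 scale by (2, 3/2, -3): (1, -1, -6) → (2, -3/2, 18)
T4 scale by (-2, 2, 1): (2, -3/2, 18) → (-4, -3, 18)
T5 reflect across y = 0: (-4, -3, 18) → (-4, 3, 18)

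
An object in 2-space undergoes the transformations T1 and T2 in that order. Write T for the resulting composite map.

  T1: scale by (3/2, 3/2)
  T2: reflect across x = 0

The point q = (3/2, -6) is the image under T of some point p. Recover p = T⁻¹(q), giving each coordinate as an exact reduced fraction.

p = (-1, -4)

T1 = [3/2 0 0; 0 3/2 0; 0 0 1]
T2·T1 = [-3/2 0 0; 0 3/2 0; 0 0 1]
det M = -9/4; M⁻¹ = [-2/3 0 0; 0 2/3 0; 0 0 1]
M⁻¹ · (3/2, -6)ᵀ = (-1, -4)ᵀ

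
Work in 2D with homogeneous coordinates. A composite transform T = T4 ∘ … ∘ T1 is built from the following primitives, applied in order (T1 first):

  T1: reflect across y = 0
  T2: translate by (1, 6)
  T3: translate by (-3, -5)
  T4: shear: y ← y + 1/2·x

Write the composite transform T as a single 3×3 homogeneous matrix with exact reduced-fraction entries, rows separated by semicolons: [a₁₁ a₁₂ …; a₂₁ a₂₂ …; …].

T = [1 0 -2; 1/2 -1 0; 0 0 1]

T1 = [1 0 0; 0 -1 0; 0 0 1]
T2·T1 = [1 0 1; 0 -1 6; 0 0 1]
T3·…·T1 = [1 0 -2; 0 -1 1; 0 0 1]
T4·…·T1 = [1 0 -2; 1/2 -1 0; 0 0 1]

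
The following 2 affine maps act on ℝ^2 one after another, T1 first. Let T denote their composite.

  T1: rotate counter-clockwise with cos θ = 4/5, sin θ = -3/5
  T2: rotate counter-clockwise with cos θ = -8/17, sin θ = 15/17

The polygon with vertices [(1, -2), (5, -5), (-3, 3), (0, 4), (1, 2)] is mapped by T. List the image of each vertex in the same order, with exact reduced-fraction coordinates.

image vertices: (181/85, 58/85), (97/17, 71/17), (-291/85, -213/85), (-336/85, 52/85), (-31/17, 22/17)

T1 rotate counter-clockwise with cos θ = 4/5, sin θ = -3/5: (1, -2) → (-2/5, -11/5); (5, -5) → (1, -7); (-3, 3) → (-3/5, 21/5); (0, 4) → (12/5, 16/5); (1, 2) → (2, 1)
T2 rotate counter-clockwise with cos θ = -8/17, sin θ = 15/17: (-2/5, -11/5) → (181/85, 58/85); (1, -7) → (97/17, 71/17); (-3/5, 21/5) → (-291/85, -213/85); (12/5, 16/5) → (-336/85, 52/85); (2, 1) → (-31/17, 22/17)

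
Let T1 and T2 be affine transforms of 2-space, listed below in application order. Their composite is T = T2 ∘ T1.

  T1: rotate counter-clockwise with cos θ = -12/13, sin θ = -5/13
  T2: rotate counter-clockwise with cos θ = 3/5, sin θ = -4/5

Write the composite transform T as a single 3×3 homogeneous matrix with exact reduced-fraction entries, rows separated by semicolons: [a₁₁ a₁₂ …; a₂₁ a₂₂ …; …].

T = [-56/65 -33/65 0; 33/65 -56/65 0; 0 0 1]

T1 = [-12/13 5/13 0; -5/13 -12/13 0; 0 0 1]
T2·T1 = [-56/65 -33/65 0; 33/65 -56/65 0; 0 0 1]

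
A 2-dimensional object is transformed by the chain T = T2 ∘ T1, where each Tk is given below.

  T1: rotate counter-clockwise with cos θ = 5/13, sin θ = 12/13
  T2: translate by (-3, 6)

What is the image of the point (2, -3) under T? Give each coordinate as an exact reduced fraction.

T(p) = (7/13, 87/13)

T1 rotate counter-clockwise with cos θ = 5/13, sin θ = 12/13: (2, -3) → (46/13, 9/13)
T2 translate by (-3, 6): (46/13, 9/13) → (7/13, 87/13)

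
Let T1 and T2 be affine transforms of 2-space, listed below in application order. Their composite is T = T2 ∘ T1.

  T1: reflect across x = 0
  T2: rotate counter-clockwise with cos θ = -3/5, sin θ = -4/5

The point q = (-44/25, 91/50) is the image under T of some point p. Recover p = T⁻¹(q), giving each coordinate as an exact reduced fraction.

p = (2/5, -5/2)

T1 = [-1 0 0; 0 1 0; 0 0 1]
T2·T1 = [3/5 4/5 0; 4/5 -3/5 0; 0 0 1]
det M = -1; M⁻¹ = [3/5 4/5 0; 4/5 -3/5 0; 0 0 1]
M⁻¹ · (-44/25, 91/50)ᵀ = (2/5, -5/2)ᵀ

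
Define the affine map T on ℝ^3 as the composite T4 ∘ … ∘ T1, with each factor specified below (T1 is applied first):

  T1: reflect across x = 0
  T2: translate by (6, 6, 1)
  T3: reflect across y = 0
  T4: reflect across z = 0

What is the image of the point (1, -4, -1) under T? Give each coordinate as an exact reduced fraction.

T1 reflect across x = 0: (1, -4, -1) → (-1, -4, -1)
T2 translate by (6, 6, 1): (-1, -4, -1) → (5, 2, 0)
T3 reflect across y = 0: (5, 2, 0) → (5, -2, 0)
T4 reflect across z = 0: (5, -2, 0) → (5, -2, 0)

T(p) = (5, -2, 0)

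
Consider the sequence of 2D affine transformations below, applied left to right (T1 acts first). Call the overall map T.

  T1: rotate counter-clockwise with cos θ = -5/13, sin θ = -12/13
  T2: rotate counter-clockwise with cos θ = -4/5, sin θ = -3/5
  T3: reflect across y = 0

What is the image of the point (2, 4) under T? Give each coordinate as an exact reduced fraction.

T(p) = (-284/65, -62/65)

T1 rotate counter-clockwise with cos θ = -5/13, sin θ = -12/13: (2, 4) → (38/13, -44/13)
T2 rotate counter-clockwise with cos θ = -4/5, sin θ = -3/5: (38/13, -44/13) → (-284/65, 62/65)
T3 reflect across y = 0: (-284/65, 62/65) → (-284/65, -62/65)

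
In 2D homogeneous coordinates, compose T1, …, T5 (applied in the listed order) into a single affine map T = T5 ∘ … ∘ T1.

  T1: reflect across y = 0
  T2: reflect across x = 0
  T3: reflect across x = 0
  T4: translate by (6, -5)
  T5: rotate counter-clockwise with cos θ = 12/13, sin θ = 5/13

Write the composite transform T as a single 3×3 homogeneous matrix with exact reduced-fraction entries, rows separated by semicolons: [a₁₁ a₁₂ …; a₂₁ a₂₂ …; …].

T1 = [1 0 0; 0 -1 0; 0 0 1]
T2·T1 = [-1 0 0; 0 -1 0; 0 0 1]
T3·…·T1 = [1 0 0; 0 -1 0; 0 0 1]
T4·…·T1 = [1 0 6; 0 -1 -5; 0 0 1]
T5·…·T1 = [12/13 5/13 97/13; 5/13 -12/13 -30/13; 0 0 1]

T = [12/13 5/13 97/13; 5/13 -12/13 -30/13; 0 0 1]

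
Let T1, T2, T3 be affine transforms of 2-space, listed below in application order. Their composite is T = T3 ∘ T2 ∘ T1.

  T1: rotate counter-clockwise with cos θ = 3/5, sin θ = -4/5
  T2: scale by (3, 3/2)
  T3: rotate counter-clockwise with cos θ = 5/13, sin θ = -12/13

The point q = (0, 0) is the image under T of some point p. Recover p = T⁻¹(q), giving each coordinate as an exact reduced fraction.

T1 = [3/5 4/5 0; -4/5 3/5 0; 0 0 1]
T2·T1 = [9/5 12/5 0; -6/5 9/10 0; 0 0 1]
T3·…·T1 = [-27/65 114/65 0; -138/65 -243/130 0; 0 0 1]
det M = 9/2; M⁻¹ = [-27/65 -76/195 0; 92/195 -6/65 0; 0 0 1]
M⁻¹ · (0, 0)ᵀ = (0, 0)ᵀ

p = (0, 0)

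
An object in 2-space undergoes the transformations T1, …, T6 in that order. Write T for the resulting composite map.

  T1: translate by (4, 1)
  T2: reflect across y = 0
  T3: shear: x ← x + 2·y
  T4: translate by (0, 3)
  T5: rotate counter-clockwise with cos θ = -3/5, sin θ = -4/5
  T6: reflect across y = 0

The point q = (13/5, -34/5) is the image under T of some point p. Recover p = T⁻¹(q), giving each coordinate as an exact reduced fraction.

p = (-1, 4)

T1 = [1 0 4; 0 1 1; 0 0 1]
T2·T1 = [1 0 4; 0 -1 -1; 0 0 1]
T3·…·T1 = [1 -2 2; 0 -1 -1; 0 0 1]
T4·…·T1 = [1 -2 2; 0 -1 2; 0 0 1]
T5·…·T1 = [-3/5 2/5 2/5; -4/5 11/5 -14/5; 0 0 1]
T6·…·T1 = [-3/5 2/5 2/5; 4/5 -11/5 14/5; 0 0 1]
det M = 1; M⁻¹ = [-11/5 -2/5 2; -4/5 -3/5 2; 0 0 1]
M⁻¹ · (13/5, -34/5)ᵀ = (-1, 4)ᵀ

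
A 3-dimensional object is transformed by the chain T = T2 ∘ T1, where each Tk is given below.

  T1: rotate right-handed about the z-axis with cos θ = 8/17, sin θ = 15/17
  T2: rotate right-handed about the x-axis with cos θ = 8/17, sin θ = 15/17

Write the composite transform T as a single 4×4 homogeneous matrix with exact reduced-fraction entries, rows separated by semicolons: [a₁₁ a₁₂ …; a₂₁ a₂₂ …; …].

T1 = [8/17 -15/17 0 0; 15/17 8/17 0 0; 0 0 1 0; 0 0 0 1]
T2·T1 = [8/17 -15/17 0 0; 120/289 64/289 -15/17 0; 225/289 120/289 8/17 0; 0 0 0 1]

T = [8/17 -15/17 0 0; 120/289 64/289 -15/17 0; 225/289 120/289 8/17 0; 0 0 0 1]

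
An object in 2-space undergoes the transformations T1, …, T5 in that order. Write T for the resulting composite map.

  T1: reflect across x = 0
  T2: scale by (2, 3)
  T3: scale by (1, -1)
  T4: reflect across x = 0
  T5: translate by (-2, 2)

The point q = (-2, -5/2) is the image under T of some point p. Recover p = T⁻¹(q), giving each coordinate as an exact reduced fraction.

T1 = [-1 0 0; 0 1 0; 0 0 1]
T2·T1 = [-2 0 0; 0 3 0; 0 0 1]
T3·…·T1 = [-2 0 0; 0 -3 0; 0 0 1]
T4·…·T1 = [2 0 0; 0 -3 0; 0 0 1]
T5·…·T1 = [2 0 -2; 0 -3 2; 0 0 1]
det M = -6; M⁻¹ = [1/2 0 1; 0 -1/3 2/3; 0 0 1]
M⁻¹ · (-2, -5/2)ᵀ = (0, 3/2)ᵀ

p = (0, 3/2)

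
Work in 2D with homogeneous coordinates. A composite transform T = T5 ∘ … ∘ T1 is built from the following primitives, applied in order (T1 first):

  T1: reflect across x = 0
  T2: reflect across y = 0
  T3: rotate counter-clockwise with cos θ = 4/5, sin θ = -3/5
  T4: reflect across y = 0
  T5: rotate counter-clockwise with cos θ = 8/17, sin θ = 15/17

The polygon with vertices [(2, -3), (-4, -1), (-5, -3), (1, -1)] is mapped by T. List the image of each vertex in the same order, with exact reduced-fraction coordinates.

image vertices: (278/85, -129/85), (32/85, 349/85), (11/5, 27/5), (97/85, -71/85)

T1 reflect across x = 0: (2, -3) → (-2, -3); (-4, -1) → (4, -1); (-5, -3) → (5, -3); (1, -1) → (-1, -1)
T2 reflect across y = 0: (-2, -3) → (-2, 3); (4, -1) → (4, 1); (5, -3) → (5, 3); (-1, -1) → (-1, 1)
T3 rotate counter-clockwise with cos θ = 4/5, sin θ = -3/5: (-2, 3) → (1/5, 18/5); (4, 1) → (19/5, -8/5); (5, 3) → (29/5, -3/5); (-1, 1) → (-1/5, 7/5)
T4 reflect across y = 0: (1/5, 18/5) → (1/5, -18/5); (19/5, -8/5) → (19/5, 8/5); (29/5, -3/5) → (29/5, 3/5); (-1/5, 7/5) → (-1/5, -7/5)
T5 rotate counter-clockwise with cos θ = 8/17, sin θ = 15/17: (1/5, -18/5) → (278/85, -129/85); (19/5, 8/5) → (32/85, 349/85); (29/5, 3/5) → (11/5, 27/5); (-1/5, -7/5) → (97/85, -71/85)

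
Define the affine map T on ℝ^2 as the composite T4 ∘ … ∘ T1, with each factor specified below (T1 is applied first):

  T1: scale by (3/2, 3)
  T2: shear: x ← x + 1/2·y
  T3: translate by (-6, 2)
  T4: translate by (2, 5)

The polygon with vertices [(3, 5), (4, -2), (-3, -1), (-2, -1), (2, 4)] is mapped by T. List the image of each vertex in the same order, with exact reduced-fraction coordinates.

image vertices: (8, 22), (-1, 1), (-10, 4), (-17/2, 4), (5, 19)

T1 scale by (3/2, 3): (3, 5) → (9/2, 15); (4, -2) → (6, -6); (-3, -1) → (-9/2, -3); (-2, -1) → (-3, -3); (2, 4) → (3, 12)
T2 shear: x ← x + 1/2·y: (9/2, 15) → (12, 15); (6, -6) → (3, -6); (-9/2, -3) → (-6, -3); (-3, -3) → (-9/2, -3); (3, 12) → (9, 12)
T3 translate by (-6, 2): (12, 15) → (6, 17); (3, -6) → (-3, -4); (-6, -3) → (-12, -1); (-9/2, -3) → (-21/2, -1); (9, 12) → (3, 14)
T4 translate by (2, 5): (6, 17) → (8, 22); (-3, -4) → (-1, 1); (-12, -1) → (-10, 4); (-21/2, -1) → (-17/2, 4); (3, 14) → (5, 19)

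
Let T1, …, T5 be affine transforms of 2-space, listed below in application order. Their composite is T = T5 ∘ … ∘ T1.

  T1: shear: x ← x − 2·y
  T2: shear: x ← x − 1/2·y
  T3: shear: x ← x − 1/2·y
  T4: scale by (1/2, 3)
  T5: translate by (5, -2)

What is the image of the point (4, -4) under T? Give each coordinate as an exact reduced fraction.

T1 shear: x ← x − 2·y: (4, -4) → (12, -4)
T2 shear: x ← x − 1/2·y: (12, -4) → (14, -4)
T3 shear: x ← x − 1/2·y: (14, -4) → (16, -4)
T4 scale by (1/2, 3): (16, -4) → (8, -12)
T5 translate by (5, -2): (8, -12) → (13, -14)

T(p) = (13, -14)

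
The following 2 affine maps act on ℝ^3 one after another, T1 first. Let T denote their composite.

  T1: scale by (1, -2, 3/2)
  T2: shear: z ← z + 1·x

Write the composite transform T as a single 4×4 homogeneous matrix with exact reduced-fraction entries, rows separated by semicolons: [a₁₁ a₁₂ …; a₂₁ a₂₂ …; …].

T = [1 0 0 0; 0 -2 0 0; 1 0 3/2 0; 0 0 0 1]

T1 = [1 0 0 0; 0 -2 0 0; 0 0 3/2 0; 0 0 0 1]
T2·T1 = [1 0 0 0; 0 -2 0 0; 1 0 3/2 0; 0 0 0 1]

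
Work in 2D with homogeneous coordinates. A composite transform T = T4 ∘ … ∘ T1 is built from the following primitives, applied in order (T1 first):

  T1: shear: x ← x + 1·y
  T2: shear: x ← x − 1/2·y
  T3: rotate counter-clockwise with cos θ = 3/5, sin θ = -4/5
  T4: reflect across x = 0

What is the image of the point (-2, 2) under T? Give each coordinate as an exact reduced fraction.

T1 shear: x ← x + 1·y: (-2, 2) → (0, 2)
T2 shear: x ← x − 1/2·y: (0, 2) → (-1, 2)
T3 rotate counter-clockwise with cos θ = 3/5, sin θ = -4/5: (-1, 2) → (1, 2)
T4 reflect across x = 0: (1, 2) → (-1, 2)

T(p) = (-1, 2)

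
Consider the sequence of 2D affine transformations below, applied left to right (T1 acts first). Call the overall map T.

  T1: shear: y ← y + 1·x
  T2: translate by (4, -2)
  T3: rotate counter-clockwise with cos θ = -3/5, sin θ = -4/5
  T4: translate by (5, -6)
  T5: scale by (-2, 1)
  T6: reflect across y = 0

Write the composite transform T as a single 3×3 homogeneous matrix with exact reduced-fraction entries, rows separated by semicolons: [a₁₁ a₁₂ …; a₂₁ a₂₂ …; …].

T = [-2/5 -8/5 -2; 7/5 3/5 8; 0 0 1]

T1 = [1 0 0; 1 1 0; 0 0 1]
T2·T1 = [1 0 4; 1 1 -2; 0 0 1]
T3·…·T1 = [1/5 4/5 -4; -7/5 -3/5 -2; 0 0 1]
T4·…·T1 = [1/5 4/5 1; -7/5 -3/5 -8; 0 0 1]
T5·…·T1 = [-2/5 -8/5 -2; -7/5 -3/5 -8; 0 0 1]
T6·…·T1 = [-2/5 -8/5 -2; 7/5 3/5 8; 0 0 1]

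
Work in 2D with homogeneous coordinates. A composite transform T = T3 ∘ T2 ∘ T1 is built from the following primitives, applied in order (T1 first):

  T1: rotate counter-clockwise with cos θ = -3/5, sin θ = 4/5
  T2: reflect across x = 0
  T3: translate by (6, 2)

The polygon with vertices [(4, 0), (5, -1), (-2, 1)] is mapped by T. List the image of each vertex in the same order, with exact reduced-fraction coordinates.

T1 rotate counter-clockwise with cos θ = -3/5, sin θ = 4/5: (4, 0) → (-12/5, 16/5); (5, -1) → (-11/5, 23/5); (-2, 1) → (2/5, -11/5)
T2 reflect across x = 0: (-12/5, 16/5) → (12/5, 16/5); (-11/5, 23/5) → (11/5, 23/5); (2/5, -11/5) → (-2/5, -11/5)
T3 translate by (6, 2): (12/5, 16/5) → (42/5, 26/5); (11/5, 23/5) → (41/5, 33/5); (-2/5, -11/5) → (28/5, -1/5)

image vertices: (42/5, 26/5), (41/5, 33/5), (28/5, -1/5)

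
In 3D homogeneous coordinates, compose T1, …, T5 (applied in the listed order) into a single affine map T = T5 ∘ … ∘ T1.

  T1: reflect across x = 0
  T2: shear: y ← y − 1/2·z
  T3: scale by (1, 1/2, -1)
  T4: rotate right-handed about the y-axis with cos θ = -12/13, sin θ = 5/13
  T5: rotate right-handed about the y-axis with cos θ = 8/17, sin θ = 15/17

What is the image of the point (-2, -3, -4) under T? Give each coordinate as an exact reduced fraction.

T1 reflect across x = 0: (-2, -3, -4) → (2, -3, -4)
T2 shear: y ← y − 1/2·z: (2, -3, -4) → (2, -1, -4)
T3 scale by (1, 1/2, -1): (2, -1, -4) → (2, -1/2, 4)
T4 rotate right-handed about the y-axis with cos θ = -12/13, sin θ = 5/13: (2, -1/2, 4) → (-4/13, -1/2, -58/13)
T5 rotate right-handed about the y-axis with cos θ = 8/17, sin θ = 15/17: (-4/13, -1/2, -58/13) → (-902/221, -1/2, -404/221)

T(p) = (-902/221, -1/2, -404/221)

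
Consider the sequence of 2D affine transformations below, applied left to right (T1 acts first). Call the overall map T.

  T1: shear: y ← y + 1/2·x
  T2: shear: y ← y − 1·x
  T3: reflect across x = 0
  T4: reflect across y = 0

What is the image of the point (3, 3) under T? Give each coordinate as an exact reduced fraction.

T1 shear: y ← y + 1/2·x: (3, 3) → (3, 9/2)
T2 shear: y ← y − 1·x: (3, 9/2) → (3, 3/2)
T3 reflect across x = 0: (3, 3/2) → (-3, 3/2)
T4 reflect across y = 0: (-3, 3/2) → (-3, -3/2)

T(p) = (-3, -3/2)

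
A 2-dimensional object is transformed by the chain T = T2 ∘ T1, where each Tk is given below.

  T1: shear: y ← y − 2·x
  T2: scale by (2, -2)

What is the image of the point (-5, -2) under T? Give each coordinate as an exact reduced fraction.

T(p) = (-10, -16)

T1 shear: y ← y − 2·x: (-5, -2) → (-5, 8)
T2 scale by (2, -2): (-5, 8) → (-10, -16)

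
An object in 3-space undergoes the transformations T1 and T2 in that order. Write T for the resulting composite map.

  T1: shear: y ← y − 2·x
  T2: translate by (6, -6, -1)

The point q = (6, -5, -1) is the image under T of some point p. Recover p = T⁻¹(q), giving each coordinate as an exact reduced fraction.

T1 = [1 0 0 0; -2 1 0 0; 0 0 1 0; 0 0 0 1]
T2·T1 = [1 0 0 6; -2 1 0 -6; 0 0 1 -1; 0 0 0 1]
det M = 1; M⁻¹ = [1 0 0 -6; 2 1 0 -6; 0 0 1 1; 0 0 0 1]
M⁻¹ · (6, -5, -1)ᵀ = (0, 1, 0)ᵀ

p = (0, 1, 0)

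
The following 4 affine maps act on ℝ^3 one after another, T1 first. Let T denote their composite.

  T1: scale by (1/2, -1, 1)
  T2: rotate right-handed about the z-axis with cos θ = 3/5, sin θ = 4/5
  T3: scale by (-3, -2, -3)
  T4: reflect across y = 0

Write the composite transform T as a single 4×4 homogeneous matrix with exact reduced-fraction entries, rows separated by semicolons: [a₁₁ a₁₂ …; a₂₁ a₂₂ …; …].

T1 = [1/2 0 0 0; 0 -1 0 0; 0 0 1 0; 0 0 0 1]
T2·T1 = [3/10 4/5 0 0; 2/5 -3/5 0 0; 0 0 1 0; 0 0 0 1]
T3·…·T1 = [-9/10 -12/5 0 0; -4/5 6/5 0 0; 0 0 -3 0; 0 0 0 1]
T4·…·T1 = [-9/10 -12/5 0 0; 4/5 -6/5 0 0; 0 0 -3 0; 0 0 0 1]

T = [-9/10 -12/5 0 0; 4/5 -6/5 0 0; 0 0 -3 0; 0 0 0 1]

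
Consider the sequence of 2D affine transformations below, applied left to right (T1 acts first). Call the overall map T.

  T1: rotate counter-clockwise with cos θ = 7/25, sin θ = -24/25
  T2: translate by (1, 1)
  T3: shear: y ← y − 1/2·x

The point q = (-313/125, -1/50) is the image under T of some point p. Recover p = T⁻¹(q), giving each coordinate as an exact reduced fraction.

p = (6/5, -4)

T1 = [7/25 24/25 0; -24/25 7/25 0; 0 0 1]
T2·T1 = [7/25 24/25 1; -24/25 7/25 1; 0 0 1]
T3·…·T1 = [7/25 24/25 1; -11/10 -1/5 1/2; 0 0 1]
det M = 1; M⁻¹ = [-1/5 -24/25 17/25; 11/10 7/25 -31/25; 0 0 1]
M⁻¹ · (-313/125, -1/50)ᵀ = (6/5, -4)ᵀ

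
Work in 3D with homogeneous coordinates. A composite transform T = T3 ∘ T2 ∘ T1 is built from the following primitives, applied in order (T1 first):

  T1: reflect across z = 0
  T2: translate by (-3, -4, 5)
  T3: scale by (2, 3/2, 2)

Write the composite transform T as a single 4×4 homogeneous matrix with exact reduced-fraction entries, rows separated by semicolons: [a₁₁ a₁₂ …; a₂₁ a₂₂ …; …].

T1 = [1 0 0 0; 0 1 0 0; 0 0 -1 0; 0 0 0 1]
T2·T1 = [1 0 0 -3; 0 1 0 -4; 0 0 -1 5; 0 0 0 1]
T3·…·T1 = [2 0 0 -6; 0 3/2 0 -6; 0 0 -2 10; 0 0 0 1]

T = [2 0 0 -6; 0 3/2 0 -6; 0 0 -2 10; 0 0 0 1]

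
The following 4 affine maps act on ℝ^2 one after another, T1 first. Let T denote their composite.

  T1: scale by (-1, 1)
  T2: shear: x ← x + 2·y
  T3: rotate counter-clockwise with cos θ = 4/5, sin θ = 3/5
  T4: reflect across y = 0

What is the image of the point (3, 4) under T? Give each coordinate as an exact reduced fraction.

T(p) = (8/5, -31/5)

T1 scale by (-1, 1): (3, 4) → (-3, 4)
T2 shear: x ← x + 2·y: (-3, 4) → (5, 4)
T3 rotate counter-clockwise with cos θ = 4/5, sin θ = 3/5: (5, 4) → (8/5, 31/5)
T4 reflect across y = 0: (8/5, 31/5) → (8/5, -31/5)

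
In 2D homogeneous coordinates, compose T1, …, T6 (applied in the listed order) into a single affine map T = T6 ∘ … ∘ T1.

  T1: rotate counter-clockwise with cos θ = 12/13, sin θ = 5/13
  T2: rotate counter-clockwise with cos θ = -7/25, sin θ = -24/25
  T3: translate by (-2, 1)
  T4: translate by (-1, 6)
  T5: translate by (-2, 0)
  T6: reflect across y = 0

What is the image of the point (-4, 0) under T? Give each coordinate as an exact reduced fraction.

T(p) = (-1769/325, -3567/325)

T1 rotate counter-clockwise with cos θ = 12/13, sin θ = 5/13: (-4, 0) → (-48/13, -20/13)
T2 rotate counter-clockwise with cos θ = -7/25, sin θ = -24/25: (-48/13, -20/13) → (-144/325, 1292/325)
T3 translate by (-2, 1): (-144/325, 1292/325) → (-794/325, 1617/325)
T4 translate by (-1, 6): (-794/325, 1617/325) → (-1119/325, 3567/325)
T5 translate by (-2, 0): (-1119/325, 3567/325) → (-1769/325, 3567/325)
T6 reflect across y = 0: (-1769/325, 3567/325) → (-1769/325, -3567/325)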